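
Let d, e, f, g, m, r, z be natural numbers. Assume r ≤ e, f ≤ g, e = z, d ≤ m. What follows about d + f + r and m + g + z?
d + f + r ≤ m + g + z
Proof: Because d ≤ m and f ≤ g, d + f ≤ m + g. e = z and r ≤ e, therefore r ≤ z. From d + f ≤ m + g, d + f + r ≤ m + g + z.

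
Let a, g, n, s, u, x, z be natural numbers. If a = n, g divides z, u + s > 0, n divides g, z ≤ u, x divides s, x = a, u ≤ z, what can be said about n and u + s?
n ≤ u + s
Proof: z ≤ u and u ≤ z, so z = u. n divides g and g divides z, hence n divides z. From z = u, n divides u. x = a and a = n, thus x = n. x divides s, so n divides s. Since n divides u, n divides u + s. u + s > 0, so n ≤ u + s.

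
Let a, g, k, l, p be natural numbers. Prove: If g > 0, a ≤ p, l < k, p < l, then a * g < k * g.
From p < l and l < k, p < k. a ≤ p, so a < k. g > 0, so a * g < k * g.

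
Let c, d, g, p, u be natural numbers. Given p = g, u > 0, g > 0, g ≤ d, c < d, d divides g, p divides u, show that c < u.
Since d divides g and g > 0, d ≤ g. g ≤ d, so g = d. Because p = g, p = d. Because p divides u and u > 0, p ≤ u. p = d, so d ≤ u. c < d, so c < u.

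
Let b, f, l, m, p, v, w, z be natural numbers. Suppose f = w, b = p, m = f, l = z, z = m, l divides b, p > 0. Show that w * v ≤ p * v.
Since l = z and z = m, l = m. l divides b, so m divides b. Since m = f, f divides b. From b = p, f divides p. p > 0, so f ≤ p. f = w, so w ≤ p. By multiplying by a non-negative, w * v ≤ p * v.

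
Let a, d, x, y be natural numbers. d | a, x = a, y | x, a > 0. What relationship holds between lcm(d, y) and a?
lcm(d, y) ≤ a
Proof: From x = a and y | x, y | a. Since d | a, lcm(d, y) | a. Since a > 0, lcm(d, y) ≤ a.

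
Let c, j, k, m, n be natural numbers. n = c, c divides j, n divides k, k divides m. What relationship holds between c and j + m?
c divides j + m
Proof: From n = c and n divides k, c divides k. k divides m, so c divides m. c divides j, so c divides j + m.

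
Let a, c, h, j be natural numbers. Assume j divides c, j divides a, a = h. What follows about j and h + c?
j divides h + c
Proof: Since a = h and j divides a, j divides h. j divides c, so j divides h + c.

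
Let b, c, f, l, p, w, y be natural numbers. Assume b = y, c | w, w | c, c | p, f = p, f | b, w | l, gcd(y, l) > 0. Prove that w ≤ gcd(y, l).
Because c | w and w | c, c = w. Since c | p, w | p. f = p and f | b, hence p | b. From w | p, w | b. b = y, so w | y. Since w | l, w | gcd(y, l). Since gcd(y, l) > 0, w ≤ gcd(y, l).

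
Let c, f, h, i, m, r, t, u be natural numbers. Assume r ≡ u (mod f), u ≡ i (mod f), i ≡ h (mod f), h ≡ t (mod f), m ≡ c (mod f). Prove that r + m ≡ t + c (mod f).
r ≡ u (mod f) and u ≡ i (mod f), hence r ≡ i (mod f). Since i ≡ h (mod f), r ≡ h (mod f). Since h ≡ t (mod f), r ≡ t (mod f). Because m ≡ c (mod f), r + m ≡ t + c (mod f).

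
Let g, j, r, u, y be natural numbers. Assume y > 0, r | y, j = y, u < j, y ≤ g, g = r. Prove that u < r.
Because g = r and y ≤ g, y ≤ r. r | y and y > 0, therefore r ≤ y. Since y ≤ r, y = r. j = y and u < j, thus u < y. y = r, so u < r.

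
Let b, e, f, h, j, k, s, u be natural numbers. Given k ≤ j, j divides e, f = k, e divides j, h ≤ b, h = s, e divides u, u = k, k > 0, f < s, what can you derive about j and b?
j < b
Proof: e divides j and j divides e, so e = j. Since u = k and e divides u, e divides k. e = j, so j divides k. k > 0, so j ≤ k. k ≤ j, so k = j. Since f = k, f = j. Since h = s and h ≤ b, s ≤ b. f < s, so f < b. f = j, so j < b.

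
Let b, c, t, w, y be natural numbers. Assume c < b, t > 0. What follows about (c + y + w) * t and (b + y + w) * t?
(c + y + w) * t < (b + y + w) * t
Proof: c < b, so c + y < b + y. Then c + y + w < b + y + w. t > 0, so (c + y + w) * t < (b + y + w) * t.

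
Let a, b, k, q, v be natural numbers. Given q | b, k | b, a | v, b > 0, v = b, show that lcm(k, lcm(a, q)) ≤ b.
v = b and a | v, hence a | b. Because q | b, lcm(a, q) | b. Because k | b, lcm(k, lcm(a, q)) | b. b > 0, so lcm(k, lcm(a, q)) ≤ b.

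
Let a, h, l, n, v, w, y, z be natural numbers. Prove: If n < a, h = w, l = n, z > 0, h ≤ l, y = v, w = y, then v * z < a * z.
Because w = y and y = v, w = v. h = w, so h = v. l = n and h ≤ l, thus h ≤ n. Because h = v, v ≤ n. Since n < a, v < a. Using z > 0 and multiplying by a positive, v * z < a * z.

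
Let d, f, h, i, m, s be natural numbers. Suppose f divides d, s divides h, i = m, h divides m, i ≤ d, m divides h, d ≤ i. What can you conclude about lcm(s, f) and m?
lcm(s, f) divides m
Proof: h divides m and m divides h, therefore h = m. s divides h, so s divides m. From d ≤ i and i ≤ d, d = i. From i = m, d = m. Because f divides d, f divides m. s divides m, so lcm(s, f) divides m.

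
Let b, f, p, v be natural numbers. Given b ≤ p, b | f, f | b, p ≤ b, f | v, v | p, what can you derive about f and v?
f = v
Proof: Since p ≤ b and b ≤ p, p = b. b | f and f | b, thus b = f. Since p = b, p = f. Since v | p, v | f. Since f | v, f = v.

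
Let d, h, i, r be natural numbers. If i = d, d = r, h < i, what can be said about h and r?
h < r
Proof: Since i = d and d = r, i = r. h < i, so h < r.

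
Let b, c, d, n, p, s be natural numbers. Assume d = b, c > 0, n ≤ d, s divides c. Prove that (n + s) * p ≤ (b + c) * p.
Since d = b and n ≤ d, n ≤ b. From s divides c and c > 0, s ≤ c. Since n ≤ b, n + s ≤ b + c. By multiplying by a non-negative, (n + s) * p ≤ (b + c) * p.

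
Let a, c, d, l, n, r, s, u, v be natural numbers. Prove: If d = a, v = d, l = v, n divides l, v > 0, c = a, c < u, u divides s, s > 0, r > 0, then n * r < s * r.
Since l = v and n divides l, n divides v. v > 0, so n ≤ v. Since v = d, n ≤ d. Since d = a, n ≤ a. Since c = a and c < u, a < u. Because u divides s and s > 0, u ≤ s. Because a < u, a < s. n ≤ a, so n < s. Since r > 0, by multiplying by a positive, n * r < s * r.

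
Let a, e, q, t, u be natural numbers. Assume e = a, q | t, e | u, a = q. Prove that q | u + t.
e = a and e | u, so a | u. a = q, so q | u. Since q | t, q | u + t.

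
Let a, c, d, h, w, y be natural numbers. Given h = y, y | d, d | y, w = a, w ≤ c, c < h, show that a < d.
From y | d and d | y, y = d. From h = y, h = d. From w ≤ c and c < h, w < h. w = a, so a < h. h = d, so a < d.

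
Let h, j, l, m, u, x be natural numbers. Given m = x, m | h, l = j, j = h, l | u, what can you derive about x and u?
x | u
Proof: m = x and m | h, thus x | h. l = j and j = h, hence l = h. Since l | u, h | u. Since x | h, x | u.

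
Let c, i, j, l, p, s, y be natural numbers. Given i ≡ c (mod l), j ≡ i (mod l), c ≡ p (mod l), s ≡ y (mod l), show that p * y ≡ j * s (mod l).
j ≡ i (mod l) and i ≡ c (mod l), therefore j ≡ c (mod l). c ≡ p (mod l), so j ≡ p (mod l). Since s ≡ y (mod l), by multiplying congruences, j * s ≡ p * y (mod l). Then p * y ≡ j * s (mod l).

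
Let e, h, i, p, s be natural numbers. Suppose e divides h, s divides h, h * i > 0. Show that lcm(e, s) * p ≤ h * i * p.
e divides h and s divides h, so lcm(e, s) divides h. Then lcm(e, s) divides h * i. Because h * i > 0, lcm(e, s) ≤ h * i. By multiplying by a non-negative, lcm(e, s) * p ≤ h * i * p.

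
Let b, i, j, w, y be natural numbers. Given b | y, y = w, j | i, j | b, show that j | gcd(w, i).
j | b and b | y, so j | y. y = w, so j | w. j | i, so j | gcd(w, i).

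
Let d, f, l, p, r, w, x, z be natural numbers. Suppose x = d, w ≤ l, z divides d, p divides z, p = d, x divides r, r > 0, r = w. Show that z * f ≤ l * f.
p = d and p divides z, therefore d divides z. Since z divides d, d = z. Because x = d, x = z. From x divides r and r > 0, x ≤ r. r = w, so x ≤ w. Since w ≤ l, x ≤ l. x = z, so z ≤ l. By multiplying by a non-negative, z * f ≤ l * f.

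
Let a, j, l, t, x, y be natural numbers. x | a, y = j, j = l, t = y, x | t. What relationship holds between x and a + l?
x | a + l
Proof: Since y = j and j = l, y = l. t = y and x | t, so x | y. y = l, so x | l. x | a, so x | a + l.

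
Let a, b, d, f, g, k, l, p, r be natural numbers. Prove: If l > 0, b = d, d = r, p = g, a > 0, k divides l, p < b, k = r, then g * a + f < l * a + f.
Because b = d and d = r, b = r. Because p = g and p < b, g < b. b = r, so g < r. Because k = r and k divides l, r divides l. From l > 0, r ≤ l. From g < r, g < l. Because a > 0, by multiplying by a positive, g * a < l * a. Then g * a + f < l * a + f.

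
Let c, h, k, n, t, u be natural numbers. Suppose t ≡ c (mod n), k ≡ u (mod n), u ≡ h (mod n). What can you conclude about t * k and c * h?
t * k ≡ c * h (mod n)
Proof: k ≡ u (mod n) and u ≡ h (mod n), therefore k ≡ h (mod n). Since t ≡ c (mod n), by multiplying congruences, t * k ≡ c * h (mod n).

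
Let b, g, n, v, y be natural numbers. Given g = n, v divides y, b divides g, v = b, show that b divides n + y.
From g = n and b divides g, b divides n. From v = b and v divides y, b divides y. Since b divides n, b divides n + y.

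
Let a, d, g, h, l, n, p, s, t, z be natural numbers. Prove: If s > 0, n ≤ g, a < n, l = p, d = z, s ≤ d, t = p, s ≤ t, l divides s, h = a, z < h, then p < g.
t = p and s ≤ t, so s ≤ p. Since l divides s and s > 0, l ≤ s. Since l = p, p ≤ s. s ≤ p, so s = p. Since d = z and s ≤ d, s ≤ z. h = a and z < h, therefore z < a. s ≤ z, so s < a. Since a < n, s < n. n ≤ g, so s < g. Since s = p, p < g.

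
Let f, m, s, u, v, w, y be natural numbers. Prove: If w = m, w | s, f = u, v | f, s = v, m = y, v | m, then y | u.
s = v and w | s, therefore w | v. w = m, so m | v. v | m, so v = m. m = y, so v = y. f = u and v | f, hence v | u. Since v = y, y | u.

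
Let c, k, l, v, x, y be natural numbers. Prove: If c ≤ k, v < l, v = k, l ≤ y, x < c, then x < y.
v = k and v < l, so k < l. Since l ≤ y, k < y. From c ≤ k, c < y. x < c, so x < y.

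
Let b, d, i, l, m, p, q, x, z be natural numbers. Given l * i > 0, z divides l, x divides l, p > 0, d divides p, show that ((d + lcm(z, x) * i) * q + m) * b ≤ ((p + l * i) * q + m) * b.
From d divides p and p > 0, d ≤ p. Because z divides l and x divides l, lcm(z, x) divides l. Then lcm(z, x) * i divides l * i. Since l * i > 0, lcm(z, x) * i ≤ l * i. d ≤ p, so d + lcm(z, x) * i ≤ p + l * i. By multiplying by a non-negative, (d + lcm(z, x) * i) * q ≤ (p + l * i) * q. Then (d + lcm(z, x) * i) * q + m ≤ (p + l * i) * q + m. By multiplying by a non-negative, ((d + lcm(z, x) * i) * q + m) * b ≤ ((p + l * i) * q + m) * b.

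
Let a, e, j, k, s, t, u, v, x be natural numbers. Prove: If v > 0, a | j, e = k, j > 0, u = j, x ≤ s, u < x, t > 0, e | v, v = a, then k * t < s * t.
e | v and v > 0, therefore e ≤ v. Since v = a, e ≤ a. a | j and j > 0, hence a ≤ j. u = j and u < x, thus j < x. Since a ≤ j, a < x. x ≤ s, so a < s. Since e ≤ a, e < s. e = k, so k < s. t > 0, so k * t < s * t.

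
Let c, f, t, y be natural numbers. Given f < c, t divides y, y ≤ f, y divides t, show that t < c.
Because y divides t and t divides y, y = t. y ≤ f, so t ≤ f. Since f < c, t < c.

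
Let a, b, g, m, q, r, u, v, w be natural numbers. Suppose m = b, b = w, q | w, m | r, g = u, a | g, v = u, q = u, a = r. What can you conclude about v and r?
v = r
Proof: Because q = u and q | w, u | w. m = b and b = w, hence m = w. m | r, so w | r. u | w, so u | r. g = u and a | g, so a | u. Since a = r, r | u. u | r, so u = r. Since v = u, v = r.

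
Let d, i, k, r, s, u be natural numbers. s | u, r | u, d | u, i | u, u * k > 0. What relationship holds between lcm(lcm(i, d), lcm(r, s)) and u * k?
lcm(lcm(i, d), lcm(r, s)) ≤ u * k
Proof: i | u and d | u, thus lcm(i, d) | u. r | u and s | u, hence lcm(r, s) | u. lcm(i, d) | u, so lcm(lcm(i, d), lcm(r, s)) | u. Then lcm(lcm(i, d), lcm(r, s)) | u * k. Since u * k > 0, lcm(lcm(i, d), lcm(r, s)) ≤ u * k.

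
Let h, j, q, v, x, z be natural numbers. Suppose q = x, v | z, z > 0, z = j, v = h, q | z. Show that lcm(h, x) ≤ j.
Because v = h and v | z, h | z. q = x and q | z, thus x | z. h | z, so lcm(h, x) | z. z > 0, so lcm(h, x) ≤ z. z = j, so lcm(h, x) ≤ j.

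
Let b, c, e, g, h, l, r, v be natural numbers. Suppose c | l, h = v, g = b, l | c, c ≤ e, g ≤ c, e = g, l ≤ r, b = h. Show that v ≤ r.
l | c and c | l, therefore l = c. From e = g and c ≤ e, c ≤ g. Because g ≤ c, c = g. Since l = c, l = g. Since g = b, l = b. b = h, so l = h. Since h = v, l = v. l ≤ r, so v ≤ r.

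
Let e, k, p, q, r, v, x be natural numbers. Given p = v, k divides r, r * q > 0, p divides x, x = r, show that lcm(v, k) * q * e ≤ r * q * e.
x = r and p divides x, thus p divides r. p = v, so v divides r. Since k divides r, lcm(v, k) divides r. Then lcm(v, k) * q divides r * q. Since r * q > 0, lcm(v, k) * q ≤ r * q. By multiplying by a non-negative, lcm(v, k) * q * e ≤ r * q * e.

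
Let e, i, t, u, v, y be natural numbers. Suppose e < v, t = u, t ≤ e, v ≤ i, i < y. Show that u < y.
e < v and v ≤ i, therefore e < i. Since t ≤ e, t < i. Since t = u, u < i. i < y, so u < y.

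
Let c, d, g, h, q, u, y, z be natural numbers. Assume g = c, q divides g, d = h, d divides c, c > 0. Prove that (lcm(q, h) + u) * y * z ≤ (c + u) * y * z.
Since g = c and q divides g, q divides c. d = h and d divides c, thus h divides c. q divides c, so lcm(q, h) divides c. Since c > 0, lcm(q, h) ≤ c. Then lcm(q, h) + u ≤ c + u. By multiplying by a non-negative, (lcm(q, h) + u) * y ≤ (c + u) * y. By multiplying by a non-negative, (lcm(q, h) + u) * y * z ≤ (c + u) * y * z.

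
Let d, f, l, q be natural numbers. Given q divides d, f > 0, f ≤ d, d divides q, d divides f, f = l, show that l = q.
q divides d and d divides q, so q = d. Because d divides f and f > 0, d ≤ f. f ≤ d, so d = f. Since q = d, q = f. Since f = l, q = l. Then l = q.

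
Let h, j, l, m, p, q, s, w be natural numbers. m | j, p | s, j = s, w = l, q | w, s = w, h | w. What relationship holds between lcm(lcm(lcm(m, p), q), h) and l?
lcm(lcm(lcm(m, p), q), h) | l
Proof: j = s and m | j, hence m | s. Since p | s, lcm(m, p) | s. Since s = w, lcm(m, p) | w. Since q | w, lcm(lcm(m, p), q) | w. h | w, so lcm(lcm(lcm(m, p), q), h) | w. Since w = l, lcm(lcm(lcm(m, p), q), h) | l.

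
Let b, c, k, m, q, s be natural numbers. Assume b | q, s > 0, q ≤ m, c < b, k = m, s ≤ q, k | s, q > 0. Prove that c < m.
Since k = m and k | s, m | s. s > 0, so m ≤ s. s ≤ q, so m ≤ q. Since q ≤ m, q = m. b | q and q > 0, hence b ≤ q. c < b, so c < q. Because q = m, c < m.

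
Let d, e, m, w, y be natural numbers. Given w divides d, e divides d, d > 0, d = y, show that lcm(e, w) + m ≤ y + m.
e divides d and w divides d, hence lcm(e, w) divides d. From d > 0, lcm(e, w) ≤ d. d = y, so lcm(e, w) ≤ y. Then lcm(e, w) + m ≤ y + m.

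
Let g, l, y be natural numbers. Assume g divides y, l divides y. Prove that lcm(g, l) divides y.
Because g divides y and l divides y, because lcm divides any common multiple, lcm(g, l) divides y.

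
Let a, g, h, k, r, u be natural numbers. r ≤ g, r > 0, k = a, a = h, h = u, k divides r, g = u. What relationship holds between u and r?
u = r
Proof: a = h and h = u, so a = u. k = a and k divides r, so a divides r. Since a = u, u divides r. Since r > 0, u ≤ r. Since g = u and r ≤ g, r ≤ u. Since u ≤ r, u = r.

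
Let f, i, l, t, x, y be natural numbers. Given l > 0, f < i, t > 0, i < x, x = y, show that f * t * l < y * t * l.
f < i and i < x, so f < x. x = y, so f < y. t > 0, so f * t < y * t. Since l > 0, f * t * l < y * t * l.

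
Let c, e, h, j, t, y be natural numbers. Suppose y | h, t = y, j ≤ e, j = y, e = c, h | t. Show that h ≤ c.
t = y and h | t, hence h | y. y | h, so y = h. j = y, so j = h. Because e = c and j ≤ e, j ≤ c. Since j = h, h ≤ c.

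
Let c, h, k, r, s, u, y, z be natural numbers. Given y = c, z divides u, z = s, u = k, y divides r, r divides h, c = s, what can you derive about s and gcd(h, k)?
s divides gcd(h, k)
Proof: From y = c and c = s, y = s. Because y divides r and r divides h, y divides h. From y = s, s divides h. From z = s and z divides u, s divides u. u = k, so s divides k. Because s divides h, s divides gcd(h, k).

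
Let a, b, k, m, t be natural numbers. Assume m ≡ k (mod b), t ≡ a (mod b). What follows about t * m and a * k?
t * m ≡ a * k (mod b)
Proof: t ≡ a (mod b) and m ≡ k (mod b). By multiplying congruences, t * m ≡ a * k (mod b).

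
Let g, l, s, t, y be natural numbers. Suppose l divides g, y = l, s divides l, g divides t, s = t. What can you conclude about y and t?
y = t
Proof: From l divides g and g divides t, l divides t. s = t and s divides l, therefore t divides l. From l divides t, l = t. y = l, so y = t.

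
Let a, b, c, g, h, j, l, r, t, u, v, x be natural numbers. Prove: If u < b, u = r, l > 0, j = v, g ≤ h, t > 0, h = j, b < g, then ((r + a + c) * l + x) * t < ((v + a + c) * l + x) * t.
h = j and j = v, so h = v. b < g and g ≤ h, thus b < h. h = v, so b < v. u < b, so u < v. u = r, so r < v. Then r + a < v + a. Then r + a + c < v + a + c. Since l > 0, by multiplying by a positive, (r + a + c) * l < (v + a + c) * l. Then (r + a + c) * l + x < (v + a + c) * l + x. Using t > 0, by multiplying by a positive, ((r + a + c) * l + x) * t < ((v + a + c) * l + x) * t.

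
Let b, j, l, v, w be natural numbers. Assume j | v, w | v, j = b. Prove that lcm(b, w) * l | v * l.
j = b and j | v, thus b | v. w | v, so lcm(b, w) | v. Then lcm(b, w) * l | v * l.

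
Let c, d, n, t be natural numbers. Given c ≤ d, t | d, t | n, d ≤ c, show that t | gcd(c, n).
d ≤ c and c ≤ d, so d = c. t | d, so t | c. From t | n, t | gcd(c, n).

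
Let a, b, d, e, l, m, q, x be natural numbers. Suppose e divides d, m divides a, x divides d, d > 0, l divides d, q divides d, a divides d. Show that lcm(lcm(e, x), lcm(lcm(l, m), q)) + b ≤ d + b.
Since e divides d and x divides d, lcm(e, x) divides d. m divides a and a divides d, hence m divides d. Since l divides d, lcm(l, m) divides d. q divides d, so lcm(lcm(l, m), q) divides d. Since lcm(e, x) divides d, lcm(lcm(e, x), lcm(lcm(l, m), q)) divides d. Since d > 0, lcm(lcm(e, x), lcm(lcm(l, m), q)) ≤ d. Then lcm(lcm(e, x), lcm(lcm(l, m), q)) + b ≤ d + b.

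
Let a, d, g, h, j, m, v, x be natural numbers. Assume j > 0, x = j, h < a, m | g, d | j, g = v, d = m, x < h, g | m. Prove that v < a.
m | g and g | m, so m = g. Since g = v, m = v. d = m and d | j, thus m | j. Since j > 0, m ≤ j. x = j and x < h, hence j < h. h < a, so j < a. m ≤ j, so m < a. From m = v, v < a.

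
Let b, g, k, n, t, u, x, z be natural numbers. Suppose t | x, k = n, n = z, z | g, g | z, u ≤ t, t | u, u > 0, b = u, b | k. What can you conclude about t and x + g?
t | x + g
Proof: k = n and n = z, so k = z. Since z | g and g | z, z = g. k = z, so k = g. t | u and u > 0, therefore t ≤ u. Since u ≤ t, u = t. Because b = u and b | k, u | k. u = t, so t | k. k = g, so t | g. t | x, so t | x + g.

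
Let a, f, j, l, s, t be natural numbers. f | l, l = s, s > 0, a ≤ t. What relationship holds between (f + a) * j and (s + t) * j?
(f + a) * j ≤ (s + t) * j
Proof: l = s and f | l, thus f | s. Since s > 0, f ≤ s. a ≤ t, so f + a ≤ s + t. Then (f + a) * j ≤ (s + t) * j.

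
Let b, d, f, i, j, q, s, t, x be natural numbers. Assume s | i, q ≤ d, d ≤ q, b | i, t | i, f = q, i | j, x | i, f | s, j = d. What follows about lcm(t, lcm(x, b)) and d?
lcm(t, lcm(x, b)) | d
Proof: j = d and i | j, so i | d. Because q ≤ d and d ≤ q, q = d. f = q and f | s, thus q | s. Since s | i, q | i. q = d, so d | i. i | d, so i = d. x | i and b | i, thus lcm(x, b) | i. Since t | i, lcm(t, lcm(x, b)) | i. i = d, so lcm(t, lcm(x, b)) | d.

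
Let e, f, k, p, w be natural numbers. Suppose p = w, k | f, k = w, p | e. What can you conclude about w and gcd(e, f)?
w | gcd(e, f)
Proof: p = w and p | e, thus w | e. k = w and k | f, so w | f. w | e, so w | gcd(e, f).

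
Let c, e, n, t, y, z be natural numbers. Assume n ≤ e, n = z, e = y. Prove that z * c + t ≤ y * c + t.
e = y and n ≤ e, therefore n ≤ y. n = z, so z ≤ y. Then z * c ≤ y * c. Then z * c + t ≤ y * c + t.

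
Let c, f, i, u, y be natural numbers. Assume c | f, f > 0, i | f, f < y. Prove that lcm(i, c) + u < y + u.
i | f and c | f, therefore lcm(i, c) | f. Since f > 0, lcm(i, c) ≤ f. Since f < y, lcm(i, c) < y. Then lcm(i, c) + u < y + u.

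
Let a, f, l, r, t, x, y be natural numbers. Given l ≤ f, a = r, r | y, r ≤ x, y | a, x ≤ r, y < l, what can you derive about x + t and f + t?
x + t < f + t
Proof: Since a = r and y | a, y | r. r | y, so y = r. r ≤ x and x ≤ r, so r = x. y = r, so y = x. Since y < l and l ≤ f, y < f. Since y = x, x < f. Then x + t < f + t.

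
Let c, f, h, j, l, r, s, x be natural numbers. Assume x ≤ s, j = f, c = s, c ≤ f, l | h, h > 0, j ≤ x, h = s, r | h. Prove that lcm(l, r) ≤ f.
Since c = s and c ≤ f, s ≤ f. From j = f and j ≤ x, f ≤ x. Since x ≤ s, f ≤ s. Since s ≤ f, s = f. From h = s, h = f. l | h and r | h, thus lcm(l, r) | h. Since h > 0, lcm(l, r) ≤ h. Since h = f, lcm(l, r) ≤ f.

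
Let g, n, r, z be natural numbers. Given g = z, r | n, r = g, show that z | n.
r = g and r | n, thus g | n. g = z, so z | n.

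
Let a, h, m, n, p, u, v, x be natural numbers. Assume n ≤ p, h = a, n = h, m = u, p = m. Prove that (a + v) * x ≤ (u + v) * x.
From n = h and h = a, n = a. Since p = m and n ≤ p, n ≤ m. Since n = a, a ≤ m. m = u, so a ≤ u. Then a + v ≤ u + v. By multiplying by a non-negative, (a + v) * x ≤ (u + v) * x.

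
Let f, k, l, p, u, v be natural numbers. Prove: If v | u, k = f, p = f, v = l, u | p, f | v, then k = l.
p = f and u | p, therefore u | f. Since v | u, v | f. Since f | v, f = v. k = f, so k = v. v = l, so k = l.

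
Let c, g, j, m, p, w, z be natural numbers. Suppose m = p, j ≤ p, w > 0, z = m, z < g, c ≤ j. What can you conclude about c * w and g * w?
c * w < g * w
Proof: z = m and m = p, therefore z = p. z < g, so p < g. Since j ≤ p, j < g. c ≤ j, so c < g. Since w > 0, by multiplying by a positive, c * w < g * w.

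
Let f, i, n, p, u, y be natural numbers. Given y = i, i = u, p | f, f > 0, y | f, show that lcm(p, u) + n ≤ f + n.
y = i and i = u, thus y = u. y | f, so u | f. p | f, so lcm(p, u) | f. f > 0, so lcm(p, u) ≤ f. Then lcm(p, u) + n ≤ f + n.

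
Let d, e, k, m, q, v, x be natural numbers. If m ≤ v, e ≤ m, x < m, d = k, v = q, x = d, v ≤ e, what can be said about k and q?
k < q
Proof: v ≤ e and e ≤ m, so v ≤ m. m ≤ v, so m = v. Since x = d and d = k, x = k. x < m, so k < m. Since m = v, k < v. From v = q, k < q.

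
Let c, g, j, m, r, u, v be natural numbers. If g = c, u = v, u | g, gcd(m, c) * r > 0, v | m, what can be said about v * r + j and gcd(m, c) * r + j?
v * r + j ≤ gcd(m, c) * r + j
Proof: From g = c and u | g, u | c. Since u = v, v | c. Since v | m, v | gcd(m, c). Then v * r | gcd(m, c) * r. Since gcd(m, c) * r > 0, v * r ≤ gcd(m, c) * r. Then v * r + j ≤ gcd(m, c) * r + j.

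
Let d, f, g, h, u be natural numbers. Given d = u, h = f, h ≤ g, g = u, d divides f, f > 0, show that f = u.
Since h = f and h ≤ g, f ≤ g. Since g = u, f ≤ u. d = u and d divides f, therefore u divides f. f > 0, so u ≤ f. f ≤ u, so f = u.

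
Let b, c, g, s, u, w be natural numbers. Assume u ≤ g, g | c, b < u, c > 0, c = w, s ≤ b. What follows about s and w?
s < w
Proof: Because b < u and u ≤ g, b < g. From s ≤ b, s < g. From g | c and c > 0, g ≤ c. Since c = w, g ≤ w. s < g, so s < w.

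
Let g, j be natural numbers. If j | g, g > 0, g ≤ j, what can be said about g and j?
g = j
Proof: j | g and g > 0, thus j ≤ g. Since g ≤ j, j = g. Then g = j.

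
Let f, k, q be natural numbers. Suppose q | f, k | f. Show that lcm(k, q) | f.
k | f and q | f. Because lcm divides any common multiple, lcm(k, q) | f.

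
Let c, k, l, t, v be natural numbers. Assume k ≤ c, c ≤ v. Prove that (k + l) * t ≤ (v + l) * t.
Because k ≤ c and c ≤ v, k ≤ v. Then k + l ≤ v + l. Then (k + l) * t ≤ (v + l) * t.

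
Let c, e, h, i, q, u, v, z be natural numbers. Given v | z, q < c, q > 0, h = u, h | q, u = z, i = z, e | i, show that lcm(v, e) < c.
From i = z and e | i, e | z. Since v | z, lcm(v, e) | z. h = u and u = z, hence h = z. Since h | q, z | q. Since lcm(v, e) | z, lcm(v, e) | q. Since q > 0, lcm(v, e) ≤ q. Because q < c, lcm(v, e) < c.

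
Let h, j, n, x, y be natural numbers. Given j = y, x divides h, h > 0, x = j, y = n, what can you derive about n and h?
n ≤ h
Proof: x = j and j = y, so x = y. y = n, so x = n. x divides h, so n divides h. Since h > 0, n ≤ h.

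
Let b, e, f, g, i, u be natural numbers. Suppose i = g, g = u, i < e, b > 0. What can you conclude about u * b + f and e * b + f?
u * b + f < e * b + f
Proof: i = g and g = u, thus i = u. Since i < e, u < e. Since b > 0, u * b < e * b. Then u * b + f < e * b + f.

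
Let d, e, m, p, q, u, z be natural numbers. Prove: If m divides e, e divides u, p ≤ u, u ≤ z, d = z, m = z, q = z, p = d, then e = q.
Because m = z and m divides e, z divides e. p = d and p ≤ u, so d ≤ u. Since d = z, z ≤ u. u ≤ z, so u = z. e divides u, so e divides z. z divides e, so z = e. q = z, so q = e. Then e = q.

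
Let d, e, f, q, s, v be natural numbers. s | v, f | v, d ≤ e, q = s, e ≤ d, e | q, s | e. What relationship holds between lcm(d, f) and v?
lcm(d, f) | v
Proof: q = s and e | q, so e | s. Since s | e, s = e. e ≤ d and d ≤ e, hence e = d. s = e, so s = d. Since s | v, d | v. f | v, so lcm(d, f) | v.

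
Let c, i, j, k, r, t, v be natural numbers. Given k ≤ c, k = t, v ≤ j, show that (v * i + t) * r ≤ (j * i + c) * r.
v ≤ j. By multiplying by a non-negative, v * i ≤ j * i. From k = t and k ≤ c, t ≤ c. Since v * i ≤ j * i, v * i + t ≤ j * i + c. By multiplying by a non-negative, (v * i + t) * r ≤ (j * i + c) * r.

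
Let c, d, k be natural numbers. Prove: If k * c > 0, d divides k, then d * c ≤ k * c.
d divides k, therefore d * c divides k * c. From k * c > 0, d * c ≤ k * c.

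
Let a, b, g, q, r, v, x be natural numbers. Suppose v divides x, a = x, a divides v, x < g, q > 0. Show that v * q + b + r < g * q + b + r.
a = x and a divides v, therefore x divides v. v divides x, so x = v. x < g, so v < g. From q > 0, by multiplying by a positive, v * q < g * q. Then v * q + b < g * q + b. Then v * q + b + r < g * q + b + r.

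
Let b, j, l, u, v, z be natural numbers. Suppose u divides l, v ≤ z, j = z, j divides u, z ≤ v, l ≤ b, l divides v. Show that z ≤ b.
v ≤ z and z ≤ v, hence v = z. l divides v, so l divides z. Since j = z and j divides u, z divides u. u divides l, so z divides l. Since l divides z, l = z. Since l ≤ b, z ≤ b.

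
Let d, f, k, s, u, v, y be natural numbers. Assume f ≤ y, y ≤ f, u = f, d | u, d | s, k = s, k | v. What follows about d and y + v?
d | y + v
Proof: f ≤ y and y ≤ f, therefore f = y. u = f and d | u, so d | f. Since f = y, d | y. Because k = s and k | v, s | v. Because d | s, d | v. d | y, so d | y + v.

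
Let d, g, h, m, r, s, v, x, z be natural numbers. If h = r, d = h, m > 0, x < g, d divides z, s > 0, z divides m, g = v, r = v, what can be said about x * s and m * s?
x * s < m * s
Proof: Since g = v and x < g, x < v. h = r and r = v, thus h = v. Since d = h, d = v. Since d divides z and z divides m, d divides m. d = v, so v divides m. m > 0, so v ≤ m. x < v, so x < m. Using s > 0 and multiplying by a positive, x * s < m * s.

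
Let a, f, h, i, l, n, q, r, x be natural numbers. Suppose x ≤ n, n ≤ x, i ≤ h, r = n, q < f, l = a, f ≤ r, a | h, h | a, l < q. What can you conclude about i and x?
i < x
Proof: a | h and h | a, thus a = h. l = a, so l = h. Because n ≤ x and x ≤ n, n = x. Since l < q and q < f, l < f. Since f ≤ r, l < r. Since r = n, l < n. Since n = x, l < x. Since l = h, h < x. Since i ≤ h, i < x.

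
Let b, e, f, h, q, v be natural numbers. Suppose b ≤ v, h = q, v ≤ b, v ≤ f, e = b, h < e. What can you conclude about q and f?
q < f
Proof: e = b and h < e, therefore h < b. Since h = q, q < b. v ≤ b and b ≤ v, therefore v = b. v ≤ f, so b ≤ f. Since q < b, q < f.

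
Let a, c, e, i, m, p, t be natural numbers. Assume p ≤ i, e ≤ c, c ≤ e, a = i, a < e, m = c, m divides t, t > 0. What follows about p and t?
p < t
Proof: e ≤ c and c ≤ e, thus e = c. a = i and a < e, so i < e. e = c, so i < c. Since p ≤ i, p < c. Because m = c and m divides t, c divides t. t > 0, so c ≤ t. Since p < c, p < t.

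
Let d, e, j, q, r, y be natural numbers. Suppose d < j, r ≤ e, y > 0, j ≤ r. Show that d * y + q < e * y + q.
j ≤ r and r ≤ e, so j ≤ e. Because d < j, d < e. y > 0, so d * y < e * y. Then d * y + q < e * y + q.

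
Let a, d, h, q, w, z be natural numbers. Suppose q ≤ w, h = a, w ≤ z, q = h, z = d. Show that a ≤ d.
q = h and h = a, thus q = a. From q ≤ w and w ≤ z, q ≤ z. z = d, so q ≤ d. q = a, so a ≤ d.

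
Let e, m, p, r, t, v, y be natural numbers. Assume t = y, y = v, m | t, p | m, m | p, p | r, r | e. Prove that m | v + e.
t = y and y = v, therefore t = v. Because m | t, m | v. p | m and m | p, therefore p = m. p | r and r | e, thus p | e. p = m, so m | e. Since m | v, m | v + e.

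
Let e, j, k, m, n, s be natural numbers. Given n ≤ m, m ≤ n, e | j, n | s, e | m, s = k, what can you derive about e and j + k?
e | j + k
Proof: Since n ≤ m and m ≤ n, n = m. From s = k and n | s, n | k. Because n = m, m | k. From e | m, e | k. Since e | j, e | j + k.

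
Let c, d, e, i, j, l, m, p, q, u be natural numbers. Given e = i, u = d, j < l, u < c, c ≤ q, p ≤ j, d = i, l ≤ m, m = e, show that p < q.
Since m = e and e = i, m = i. From j < l and l ≤ m, j < m. p ≤ j, so p < m. Since m = i, p < i. Because u = d and d = i, u = i. Because u < c and c ≤ q, u < q. Since u = i, i < q. p < i, so p < q.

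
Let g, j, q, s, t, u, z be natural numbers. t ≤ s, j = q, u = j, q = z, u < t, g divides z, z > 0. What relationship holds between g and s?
g < s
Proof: g divides z and z > 0, hence g ≤ z. j = q and q = z, therefore j = z. Since u < t and t ≤ s, u < s. u = j, so j < s. j = z, so z < s. g ≤ z, so g < s.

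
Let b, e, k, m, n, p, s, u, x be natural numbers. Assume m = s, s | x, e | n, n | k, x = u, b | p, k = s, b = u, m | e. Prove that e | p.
Since m = s and m | e, s | e. k = s and n | k, hence n | s. Since e | n, e | s. Since s | e, s = e. From x = u and s | x, s | u. b = u and b | p, so u | p. s | u, so s | p. Since s = e, e | p.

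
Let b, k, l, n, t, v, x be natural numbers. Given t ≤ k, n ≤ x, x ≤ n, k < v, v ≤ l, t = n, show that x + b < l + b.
n ≤ x and x ≤ n, thus n = x. Because t = n, t = x. Since t ≤ k, x ≤ k. k < v and v ≤ l, so k < l. Since x ≤ k, x < l. Then x + b < l + b.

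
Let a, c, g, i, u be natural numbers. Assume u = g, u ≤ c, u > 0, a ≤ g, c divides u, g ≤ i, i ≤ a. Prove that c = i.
From c divides u and u > 0, c ≤ u. u ≤ c, so c = u. u = g, so c = g. From i ≤ a and a ≤ g, i ≤ g. Since g ≤ i, g = i. c = g, so c = i.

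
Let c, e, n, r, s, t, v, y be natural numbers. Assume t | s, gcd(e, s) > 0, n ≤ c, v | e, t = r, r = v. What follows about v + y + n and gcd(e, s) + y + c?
v + y + n ≤ gcd(e, s) + y + c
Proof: Because t = r and r = v, t = v. Because t | s, v | s. Since v | e, v | gcd(e, s). Since gcd(e, s) > 0, v ≤ gcd(e, s). Then v + y ≤ gcd(e, s) + y. Since n ≤ c, v + y + n ≤ gcd(e, s) + y + c.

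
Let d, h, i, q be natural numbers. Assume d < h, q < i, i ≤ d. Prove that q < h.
Because i ≤ d and d < h, i < h. Since q < i, q < h.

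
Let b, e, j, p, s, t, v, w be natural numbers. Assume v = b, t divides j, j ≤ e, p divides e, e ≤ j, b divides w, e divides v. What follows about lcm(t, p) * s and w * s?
lcm(t, p) * s divides w * s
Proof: Since j ≤ e and e ≤ j, j = e. t divides j, so t divides e. Since p divides e, lcm(t, p) divides e. Since v = b and e divides v, e divides b. lcm(t, p) divides e, so lcm(t, p) divides b. b divides w, so lcm(t, p) divides w. Then lcm(t, p) * s divides w * s.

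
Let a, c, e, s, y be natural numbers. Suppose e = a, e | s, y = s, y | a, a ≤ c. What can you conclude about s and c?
s ≤ c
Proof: e = a and e | s, so a | s. y = s and y | a, thus s | a. a | s, so a = s. Because a ≤ c, s ≤ c.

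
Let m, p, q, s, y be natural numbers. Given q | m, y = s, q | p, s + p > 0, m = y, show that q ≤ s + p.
m = y and q | m, therefore q | y. Since y = s, q | s. q | p, so q | s + p. Because s + p > 0, q ≤ s + p.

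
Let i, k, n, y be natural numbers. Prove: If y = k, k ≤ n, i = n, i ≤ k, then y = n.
Since i = n and i ≤ k, n ≤ k. k ≤ n, so k = n. y = k, so y = n.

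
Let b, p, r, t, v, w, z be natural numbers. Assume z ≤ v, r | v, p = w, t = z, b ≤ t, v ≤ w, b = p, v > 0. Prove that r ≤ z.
Because b = p and p = w, b = w. b ≤ t, so w ≤ t. Since v ≤ w, v ≤ t. t = z, so v ≤ z. Since z ≤ v, v = z. Since r | v and v > 0, r ≤ v. v = z, so r ≤ z.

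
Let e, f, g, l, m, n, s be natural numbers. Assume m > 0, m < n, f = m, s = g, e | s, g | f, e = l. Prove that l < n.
s = g and e | s, therefore e | g. Since g | f, e | f. e = l, so l | f. f = m, so l | m. m > 0, so l ≤ m. Since m < n, l < n.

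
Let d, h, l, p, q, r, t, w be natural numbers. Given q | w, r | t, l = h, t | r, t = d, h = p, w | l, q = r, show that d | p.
r | t and t | r, so r = t. From t = d, r = d. Since q = r and q | w, r | w. From l = h and w | l, w | h. h = p, so w | p. Since r | w, r | p. r = d, so d | p.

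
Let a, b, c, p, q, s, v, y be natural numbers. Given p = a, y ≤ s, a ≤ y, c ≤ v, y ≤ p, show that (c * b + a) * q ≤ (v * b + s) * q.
Since c ≤ v, by multiplying by a non-negative, c * b ≤ v * b. p = a and y ≤ p, therefore y ≤ a. Since a ≤ y, y = a. y ≤ s, so a ≤ s. Since c * b ≤ v * b, c * b + a ≤ v * b + s. By multiplying by a non-negative, (c * b + a) * q ≤ (v * b + s) * q.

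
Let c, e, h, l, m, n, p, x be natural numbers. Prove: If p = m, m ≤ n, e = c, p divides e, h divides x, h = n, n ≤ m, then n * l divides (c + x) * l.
m ≤ n and n ≤ m, so m = n. Because p = m, p = n. Because e = c and p divides e, p divides c. Since p = n, n divides c. From h = n and h divides x, n divides x. n divides c, so n divides c + x. Then n * l divides (c + x) * l.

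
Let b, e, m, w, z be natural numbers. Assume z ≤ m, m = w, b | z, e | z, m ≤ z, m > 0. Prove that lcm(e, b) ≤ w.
z ≤ m and m ≤ z, hence z = m. e | z and b | z, therefore lcm(e, b) | z. z = m, so lcm(e, b) | m. Since m > 0, lcm(e, b) ≤ m. From m = w, lcm(e, b) ≤ w.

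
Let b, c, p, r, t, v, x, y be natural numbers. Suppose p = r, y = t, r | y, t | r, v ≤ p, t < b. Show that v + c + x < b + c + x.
y = t and r | y, thus r | t. From t | r, r = t. Since p = r, p = t. v ≤ p, so v ≤ t. t < b, so v < b. Then v + c < b + c. Then v + c + x < b + c + x.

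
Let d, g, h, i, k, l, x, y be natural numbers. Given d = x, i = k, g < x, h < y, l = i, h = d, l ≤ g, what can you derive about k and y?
k < y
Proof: From l = i and i = k, l = k. l ≤ g, so k ≤ g. h = d and h < y, so d < y. Because d = x, x < y. Since g < x, g < y. k ≤ g, so k < y.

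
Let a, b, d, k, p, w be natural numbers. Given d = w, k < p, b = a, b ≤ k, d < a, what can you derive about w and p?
w < p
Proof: d = w and d < a, therefore w < a. From b ≤ k and k < p, b < p. b = a, so a < p. w < a, so w < p.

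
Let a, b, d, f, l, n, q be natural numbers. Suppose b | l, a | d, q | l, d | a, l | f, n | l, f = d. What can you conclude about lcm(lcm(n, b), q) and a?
lcm(lcm(n, b), q) | a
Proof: n | l and b | l, so lcm(n, b) | l. Since q | l, lcm(lcm(n, b), q) | l. d | a and a | d, so d = a. From f = d and l | f, l | d. Since d = a, l | a. lcm(lcm(n, b), q) | l, so lcm(lcm(n, b), q) | a.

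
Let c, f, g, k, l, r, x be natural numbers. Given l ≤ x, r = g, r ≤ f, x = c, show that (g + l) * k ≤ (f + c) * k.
r = g and r ≤ f, hence g ≤ f. Since x = c and l ≤ x, l ≤ c. Since g ≤ f, g + l ≤ f + c. Then (g + l) * k ≤ (f + c) * k.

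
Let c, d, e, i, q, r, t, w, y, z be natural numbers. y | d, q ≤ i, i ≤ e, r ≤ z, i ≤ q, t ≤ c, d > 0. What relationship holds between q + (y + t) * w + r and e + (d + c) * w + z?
q + (y + t) * w + r ≤ e + (d + c) * w + z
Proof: From i ≤ q and q ≤ i, i = q. i ≤ e, so q ≤ e. y | d and d > 0, therefore y ≤ d. From t ≤ c, y + t ≤ d + c. Then (y + t) * w ≤ (d + c) * w. r ≤ z, so (y + t) * w + r ≤ (d + c) * w + z. Because q ≤ e, q + (y + t) * w + r ≤ e + (d + c) * w + z.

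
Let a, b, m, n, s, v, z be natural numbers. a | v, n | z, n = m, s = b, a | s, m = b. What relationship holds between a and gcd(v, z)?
a | gcd(v, z)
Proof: s = b and a | s, so a | b. n = m and m = b, therefore n = b. n | z, so b | z. a | b, so a | z. a | v, so a | gcd(v, z).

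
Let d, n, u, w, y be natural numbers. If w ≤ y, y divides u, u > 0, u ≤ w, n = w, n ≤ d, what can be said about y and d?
y ≤ d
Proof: y divides u and u > 0, thus y ≤ u. u ≤ w, so y ≤ w. Since w ≤ y, w = y. n = w and n ≤ d, so w ≤ d. w = y, so y ≤ d.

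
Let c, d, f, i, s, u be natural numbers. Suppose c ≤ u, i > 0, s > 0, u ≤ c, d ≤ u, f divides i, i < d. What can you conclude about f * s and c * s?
f * s < c * s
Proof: From u ≤ c and c ≤ u, u = c. f divides i and i > 0, hence f ≤ i. i < d and d ≤ u, thus i < u. f ≤ i, so f < u. u = c, so f < c. Using s > 0, by multiplying by a positive, f * s < c * s.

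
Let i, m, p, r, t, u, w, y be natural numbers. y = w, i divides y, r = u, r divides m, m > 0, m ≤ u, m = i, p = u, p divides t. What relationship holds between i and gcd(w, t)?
i divides gcd(w, t)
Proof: Because y = w and i divides y, i divides w. Because r divides m and m > 0, r ≤ m. Since r = u, u ≤ m. m ≤ u, so u = m. Since m = i, u = i. From p = u and p divides t, u divides t. Since u = i, i divides t. i divides w, so i divides gcd(w, t).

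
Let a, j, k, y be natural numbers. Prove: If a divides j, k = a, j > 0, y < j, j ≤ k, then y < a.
From k = a and j ≤ k, j ≤ a. a divides j and j > 0, therefore a ≤ j. Because j ≤ a, j = a. From y < j, y < a.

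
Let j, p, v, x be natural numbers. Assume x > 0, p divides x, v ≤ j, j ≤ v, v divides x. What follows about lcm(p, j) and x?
lcm(p, j) ≤ x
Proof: Since v ≤ j and j ≤ v, v = j. From v divides x, j divides x. Since p divides x, lcm(p, j) divides x. x > 0, so lcm(p, j) ≤ x.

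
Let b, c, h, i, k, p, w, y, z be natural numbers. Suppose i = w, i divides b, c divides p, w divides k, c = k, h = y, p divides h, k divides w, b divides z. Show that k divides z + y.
w divides k and k divides w, so w = k. i = w, so i = k. i divides b and b divides z, so i divides z. i = k, so k divides z. Since h = y and p divides h, p divides y. Since c divides p, c divides y. Since c = k, k divides y. k divides z, so k divides z + y.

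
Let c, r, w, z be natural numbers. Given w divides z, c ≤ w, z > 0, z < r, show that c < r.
Since w divides z and z > 0, w ≤ z. Because c ≤ w, c ≤ z. Since z < r, c < r.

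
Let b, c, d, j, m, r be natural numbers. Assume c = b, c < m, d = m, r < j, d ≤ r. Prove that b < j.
c = b and c < m, therefore b < m. From d = m and d ≤ r, m ≤ r. b < m, so b < r. Since r < j, b < j.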